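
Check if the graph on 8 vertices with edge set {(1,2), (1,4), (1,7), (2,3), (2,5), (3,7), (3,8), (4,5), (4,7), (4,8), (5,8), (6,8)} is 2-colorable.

Step 1: Attempt 2-coloring using BFS:
  Start at vertex 1, assign color 0
  Color vertex 2 with color 1 (neighbor of 1)
  Color vertex 4 with color 1 (neighbor of 1)
  Color vertex 7 with color 1 (neighbor of 1)
  Color vertex 3 with color 0 (neighbor of 2)
  Color vertex 5 with color 0 (neighbor of 2)

Step 2: Conflict found! Vertices 4 and 7 are adjacent but have the same color.
This means the graph contains an odd cycle.

The graph is NOT bipartite.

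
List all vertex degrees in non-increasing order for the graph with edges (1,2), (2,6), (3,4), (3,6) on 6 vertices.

Step 1: Count edges incident to each vertex:
  deg(1) = 1 (neighbors: 2)
  deg(2) = 2 (neighbors: 1, 6)
  deg(3) = 2 (neighbors: 4, 6)
  deg(4) = 1 (neighbors: 3)
  deg(5) = 0 (neighbors: none)
  deg(6) = 2 (neighbors: 2, 3)

Step 2: Sort degrees in non-increasing order:
  Degrees: [1, 2, 2, 1, 0, 2] -> sorted: [2, 2, 2, 1, 1, 0]

Degree sequence: [2, 2, 2, 1, 1, 0]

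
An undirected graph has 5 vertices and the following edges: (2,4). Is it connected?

Step 1: Build adjacency list from edges:
  1: (none)
  2: 4
  3: (none)
  4: 2
  5: (none)

Step 2: Run BFS/DFS from vertex 1:
  Visited: {1}
  Reached 1 of 5 vertices

Step 3: Only 1 of 5 vertices reached. Graph is disconnected.
Connected components: {1}, {2, 4}, {3}, {5}
Answer: No, the graph is not connected (4 components).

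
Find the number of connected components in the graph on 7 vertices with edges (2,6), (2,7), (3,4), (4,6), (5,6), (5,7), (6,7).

Step 1: Build adjacency list from edges:
  1: (none)
  2: 6, 7
  3: 4
  4: 3, 6
  5: 6, 7
  6: 2, 4, 5, 7
  7: 2, 5, 6

Step 2: Run BFS/DFS from vertex 1:
  Visited: {1}
  Reached 1 of 7 vertices

Step 3: Only 1 of 7 vertices reached. Graph is disconnected.
Connected components: {1}, {2, 3, 4, 5, 6, 7}
Number of connected components: 2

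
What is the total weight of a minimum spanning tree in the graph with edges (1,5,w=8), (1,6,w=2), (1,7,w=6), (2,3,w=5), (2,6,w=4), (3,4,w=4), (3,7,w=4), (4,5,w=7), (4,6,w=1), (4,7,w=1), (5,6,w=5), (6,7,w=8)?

Apply Kruskal's algorithm (sort edges by weight, add if no cycle):

Sorted edges by weight:
  (4,7) w=1
  (4,6) w=1
  (1,6) w=2
  (2,6) w=4
  (3,7) w=4
  (3,4) w=4
  (2,3) w=5
  (5,6) w=5
  (1,7) w=6
  (4,5) w=7
  (1,5) w=8
  (6,7) w=8

Add edge (4,7) w=1 -- no cycle. Running total: 1
Add edge (4,6) w=1 -- no cycle. Running total: 2
Add edge (1,6) w=2 -- no cycle. Running total: 4
Add edge (2,6) w=4 -- no cycle. Running total: 8
Add edge (3,7) w=4 -- no cycle. Running total: 12
Skip edge (3,4) w=4 -- would create cycle
Skip edge (2,3) w=5 -- would create cycle
Add edge (5,6) w=5 -- no cycle. Running total: 17

MST edges: (4,7,w=1), (4,6,w=1), (1,6,w=2), (2,6,w=4), (3,7,w=4), (5,6,w=5)
Total MST weight: 1 + 1 + 2 + 4 + 4 + 5 = 17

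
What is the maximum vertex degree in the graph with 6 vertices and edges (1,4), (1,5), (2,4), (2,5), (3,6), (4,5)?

Step 1: Count edges incident to each vertex:
  deg(1) = 2 (neighbors: 4, 5)
  deg(2) = 2 (neighbors: 4, 5)
  deg(3) = 1 (neighbors: 6)
  deg(4) = 3 (neighbors: 1, 2, 5)
  deg(5) = 3 (neighbors: 1, 2, 4)
  deg(6) = 1 (neighbors: 3)

Step 2: Find maximum:
  max(2, 2, 1, 3, 3, 1) = 3 (vertex 4)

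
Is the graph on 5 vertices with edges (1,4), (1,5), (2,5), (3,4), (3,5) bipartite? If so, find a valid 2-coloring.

Step 1: Attempt 2-coloring using BFS:
  Start at vertex 1, assign color 0
  Color vertex 4 with color 1 (neighbor of 1)
  Color vertex 5 with color 1 (neighbor of 1)
  Color vertex 3 with color 0 (neighbor of 4)
  Color vertex 2 with color 0 (neighbor of 5)

Step 2: 2-coloring succeeded. No conflicts found.
  Set A (color 0): {1, 2, 3}
  Set B (color 1): {4, 5}

The graph is bipartite with partition {1, 2, 3}, {4, 5}.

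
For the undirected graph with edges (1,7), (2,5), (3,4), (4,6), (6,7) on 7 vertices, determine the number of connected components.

Step 1: Build adjacency list from edges:
  1: 7
  2: 5
  3: 4
  4: 3, 6
  5: 2
  6: 4, 7
  7: 1, 6

Step 2: Run BFS/DFS from vertex 1:
  Visited: {1, 7, 6, 4, 3}
  Reached 5 of 7 vertices

Step 3: Only 5 of 7 vertices reached. Graph is disconnected.
Connected components: {1, 3, 4, 6, 7}, {2, 5}
Number of connected components: 2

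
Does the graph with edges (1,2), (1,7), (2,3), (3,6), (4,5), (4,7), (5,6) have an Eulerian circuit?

Step 1: Find the degree of each vertex:
  deg(1) = 2
  deg(2) = 2
  deg(3) = 2
  deg(4) = 2
  deg(5) = 2
  deg(6) = 2
  deg(7) = 2

Step 2: Count vertices with odd degree:
  All vertices have even degree (0 odd-degree vertices)

Step 3: Apply Euler's theorem:
  - Eulerian circuit exists iff graph is connected and all vertices have even degree
  - Eulerian path exists iff graph is connected and has 0 or 2 odd-degree vertices

Graph is connected with 0 odd-degree vertices.
Both Eulerian circuit and Eulerian path exist.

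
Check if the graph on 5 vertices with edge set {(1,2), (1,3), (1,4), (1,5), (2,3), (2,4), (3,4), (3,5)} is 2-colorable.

Step 1: Attempt 2-coloring using BFS:
  Start at vertex 1, assign color 0
  Color vertex 2 with color 1 (neighbor of 1)
  Color vertex 3 with color 1 (neighbor of 1)
  Color vertex 4 with color 1 (neighbor of 1)
  Color vertex 5 with color 1 (neighbor of 1)

Step 2: Conflict found! Vertices 2 and 3 are adjacent but have the same color.
This means the graph contains an odd cycle.

The graph is NOT bipartite.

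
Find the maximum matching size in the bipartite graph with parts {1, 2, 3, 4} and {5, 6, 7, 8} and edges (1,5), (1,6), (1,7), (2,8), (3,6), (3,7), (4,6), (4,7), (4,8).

Step 1: List the neighbors of each left vertex:
  1: 5, 6, 7
  2: 8
  3: 6, 7
  4: 6, 7, 8

Step 2: Greedily match left vertices, then look for augmenting paths:
  Match 1 -- 5
  Match 2 -- 8
  Match 3 -- 6
  Match 4 -- 7
  No augmenting path remains.

Step 3: Verify this is maximum:
  Matching size 4 = min(|L|, |R|) = min(4, 4), which is an upper bound, so this matching is maximum.

Maximum matching: {(1,5), (2,8), (3,6), (4,7)}
Size: 4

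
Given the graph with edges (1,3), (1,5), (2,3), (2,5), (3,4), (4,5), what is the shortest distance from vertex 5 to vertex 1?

Step 1: Build adjacency list:
  1: 3, 5
  2: 3, 5
  3: 1, 2, 4
  4: 3, 5
  5: 1, 2, 4

Step 2: BFS from vertex 5 to find shortest path to 1:
  vertex 1 reached at distance 1

Step 3: Shortest path: 5 -> 1
Path length: 1 edge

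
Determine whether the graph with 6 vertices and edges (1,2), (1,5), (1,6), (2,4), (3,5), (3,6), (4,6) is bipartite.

Step 1: Attempt 2-coloring using BFS:
  Start at vertex 1, assign color 0
  Color vertex 2 with color 1 (neighbor of 1)
  Color vertex 5 with color 1 (neighbor of 1)
  Color vertex 6 with color 1 (neighbor of 1)
  Color vertex 4 with color 0 (neighbor of 2)
  Color vertex 3 with color 0 (neighbor of 5)

Step 2: 2-coloring succeeded. No conflicts found.
  Set A (color 0): {1, 3, 4}
  Set B (color 1): {2, 5, 6}

The graph is bipartite with partition {1, 3, 4}, {2, 5, 6}.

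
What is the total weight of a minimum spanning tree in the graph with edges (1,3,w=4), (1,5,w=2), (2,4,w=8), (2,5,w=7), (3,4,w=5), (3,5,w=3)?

Apply Kruskal's algorithm (sort edges by weight, add if no cycle):

Sorted edges by weight:
  (1,5) w=2
  (3,5) w=3
  (1,3) w=4
  (3,4) w=5
  (2,5) w=7
  (2,4) w=8

Add edge (1,5) w=2 -- no cycle. Running total: 2
Add edge (3,5) w=3 -- no cycle. Running total: 5
Skip edge (1,3) w=4 -- would create cycle
Add edge (3,4) w=5 -- no cycle. Running total: 10
Add edge (2,5) w=7 -- no cycle. Running total: 17

MST edges: (1,5,w=2), (3,5,w=3), (3,4,w=5), (2,5,w=7)
Total MST weight: 2 + 3 + 5 + 7 = 17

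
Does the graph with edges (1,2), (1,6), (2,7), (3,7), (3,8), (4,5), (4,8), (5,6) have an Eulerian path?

Step 1: Find the degree of each vertex:
  deg(1) = 2
  deg(2) = 2
  deg(3) = 2
  deg(4) = 2
  deg(5) = 2
  deg(6) = 2
  deg(7) = 2
  deg(8) = 2

Step 2: Count vertices with odd degree:
  All vertices have even degree (0 odd-degree vertices)

Step 3: Apply Euler's theorem:
  - Eulerian circuit exists iff graph is connected and all vertices have even degree
  - Eulerian path exists iff graph is connected and has 0 or 2 odd-degree vertices

Graph is connected with 0 odd-degree vertices.
Both Eulerian circuit and Eulerian path exist.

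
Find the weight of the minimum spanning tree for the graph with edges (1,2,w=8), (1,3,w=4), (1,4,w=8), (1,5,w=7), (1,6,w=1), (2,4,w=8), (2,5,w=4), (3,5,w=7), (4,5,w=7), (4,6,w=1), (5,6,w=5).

Apply Kruskal's algorithm (sort edges by weight, add if no cycle):

Sorted edges by weight:
  (1,6) w=1
  (4,6) w=1
  (1,3) w=4
  (2,5) w=4
  (5,6) w=5
  (1,5) w=7
  (3,5) w=7
  (4,5) w=7
  (1,4) w=8
  (1,2) w=8
  (2,4) w=8

Add edge (1,6) w=1 -- no cycle. Running total: 1
Add edge (4,6) w=1 -- no cycle. Running total: 2
Add edge (1,3) w=4 -- no cycle. Running total: 6
Add edge (2,5) w=4 -- no cycle. Running total: 10
Add edge (5,6) w=5 -- no cycle. Running total: 15

MST edges: (1,6,w=1), (4,6,w=1), (1,3,w=4), (2,5,w=4), (5,6,w=5)
Total MST weight: 1 + 1 + 4 + 4 + 5 = 15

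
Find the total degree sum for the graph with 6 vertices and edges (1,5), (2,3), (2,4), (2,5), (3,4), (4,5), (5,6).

Step 1: Count edges incident to each vertex:
  deg(1) = 1 (neighbors: 5)
  deg(2) = 3 (neighbors: 3, 4, 5)
  deg(3) = 2 (neighbors: 2, 4)
  deg(4) = 3 (neighbors: 2, 3, 5)
  deg(5) = 4 (neighbors: 1, 2, 4, 6)
  deg(6) = 1 (neighbors: 5)

Step 2: Sum all degrees:
  1 + 3 + 2 + 3 + 4 + 1 = 14

Verification: sum of degrees = 2 * |E| = 2 * 7 = 14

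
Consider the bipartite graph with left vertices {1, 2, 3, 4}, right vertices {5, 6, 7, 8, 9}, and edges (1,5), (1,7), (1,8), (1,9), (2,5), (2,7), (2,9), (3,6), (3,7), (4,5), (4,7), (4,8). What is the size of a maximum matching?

Step 1: List the neighbors of each left vertex:
  1: 5, 7, 8, 9
  2: 5, 7, 9
  3: 6, 7
  4: 5, 7, 8

Step 2: Greedily match left vertices, then look for augmenting paths:
  Match 1 -- 5
  Match 2 -- 7
  Match 3 -- 6
  Match 4 -- 8
  No augmenting path remains.

Step 3: Verify this is maximum:
  Matching size 4 = min(|L|, |R|) = min(4, 5), which is an upper bound, so this matching is maximum.

Maximum matching: {(1,5), (2,7), (3,6), (4,8)}
Size: 4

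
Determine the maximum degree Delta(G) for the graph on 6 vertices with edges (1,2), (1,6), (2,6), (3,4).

Step 1: Count edges incident to each vertex:
  deg(1) = 2 (neighbors: 2, 6)
  deg(2) = 2 (neighbors: 1, 6)
  deg(3) = 1 (neighbors: 4)
  deg(4) = 1 (neighbors: 3)
  deg(5) = 0 (neighbors: none)
  deg(6) = 2 (neighbors: 1, 2)

Step 2: Find maximum:
  max(2, 2, 1, 1, 0, 2) = 2 (vertex 1)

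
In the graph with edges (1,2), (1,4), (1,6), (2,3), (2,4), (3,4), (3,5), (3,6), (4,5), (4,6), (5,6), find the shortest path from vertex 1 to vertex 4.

Step 1: Build adjacency list:
  1: 2, 4, 6
  2: 1, 3, 4
  3: 2, 4, 5, 6
  4: 1, 2, 3, 5, 6
  5: 3, 4, 6
  6: 1, 3, 4, 5

Step 2: BFS from vertex 1 to find shortest path to 4:
  vertex 2 reached at distance 1
  vertex 4 reached at distance 1

Step 3: Shortest path: 1 -> 4
Path length: 1 edge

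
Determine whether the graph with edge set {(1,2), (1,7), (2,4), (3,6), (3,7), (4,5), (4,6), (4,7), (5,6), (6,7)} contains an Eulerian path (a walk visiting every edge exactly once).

Step 1: Find the degree of each vertex:
  deg(1) = 2
  deg(2) = 2
  deg(3) = 2
  deg(4) = 4
  deg(5) = 2
  deg(6) = 4
  deg(7) = 4

Step 2: Count vertices with odd degree:
  All vertices have even degree (0 odd-degree vertices)

Step 3: Apply Euler's theorem:
  - Eulerian circuit exists iff graph is connected and all vertices have even degree
  - Eulerian path exists iff graph is connected and has 0 or 2 odd-degree vertices

Graph is connected with 0 odd-degree vertices.
Both Eulerian circuit and Eulerian path exist.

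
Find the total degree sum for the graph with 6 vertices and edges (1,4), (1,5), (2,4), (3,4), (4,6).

Step 1: Count edges incident to each vertex:
  deg(1) = 2 (neighbors: 4, 5)
  deg(2) = 1 (neighbors: 4)
  deg(3) = 1 (neighbors: 4)
  deg(4) = 4 (neighbors: 1, 2, 3, 6)
  deg(5) = 1 (neighbors: 1)
  deg(6) = 1 (neighbors: 4)

Step 2: Sum all degrees:
  2 + 1 + 1 + 4 + 1 + 1 = 10

Verification: sum of degrees = 2 * |E| = 2 * 5 = 10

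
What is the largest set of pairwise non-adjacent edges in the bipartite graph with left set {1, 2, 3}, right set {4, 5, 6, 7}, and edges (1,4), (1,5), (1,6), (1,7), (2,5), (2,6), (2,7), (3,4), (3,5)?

Step 1: List the neighbors of each left vertex:
  1: 4, 5, 6, 7
  2: 5, 6, 7
  3: 4, 5

Step 2: Greedily match left vertices, then look for augmenting paths:
  Match 1 -- 6
  Match 2 -- 5
  Match 3 -- 4
  No augmenting path remains.

Step 3: Verify this is maximum:
  Matching size 3 = min(|L|, |R|) = min(3, 4), which is an upper bound, so this matching is maximum.

Maximum matching: {(1,6), (2,5), (3,4)}
Size: 3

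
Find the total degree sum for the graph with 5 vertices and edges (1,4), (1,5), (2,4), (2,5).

Step 1: Count edges incident to each vertex:
  deg(1) = 2 (neighbors: 4, 5)
  deg(2) = 2 (neighbors: 4, 5)
  deg(3) = 0 (neighbors: none)
  deg(4) = 2 (neighbors: 1, 2)
  deg(5) = 2 (neighbors: 1, 2)

Step 2: Sum all degrees:
  2 + 2 + 0 + 2 + 2 = 8

Verification: sum of degrees = 2 * |E| = 2 * 4 = 8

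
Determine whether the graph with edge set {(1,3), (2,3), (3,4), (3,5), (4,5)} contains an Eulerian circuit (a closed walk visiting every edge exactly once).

Step 1: Find the degree of each vertex:
  deg(1) = 1
  deg(2) = 1
  deg(3) = 4
  deg(4) = 2
  deg(5) = 2

Step 2: Count vertices with odd degree:
  Odd-degree vertices: 1, 2 (2 total)

Step 3: Apply Euler's theorem:
  - Eulerian circuit exists iff graph is connected and all vertices have even degree
  - Eulerian path exists iff graph is connected and has 0 or 2 odd-degree vertices

Graph is connected with exactly 2 odd-degree vertices (1, 2).
Eulerian path exists (starting and ending at the odd-degree vertices), but no Eulerian circuit.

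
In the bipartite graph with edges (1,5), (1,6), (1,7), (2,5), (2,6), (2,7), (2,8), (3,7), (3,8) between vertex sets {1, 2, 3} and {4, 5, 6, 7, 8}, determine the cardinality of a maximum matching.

Step 1: List the neighbors of each left vertex:
  1: 5, 6, 7
  2: 5, 6, 7, 8
  3: 7, 8

Step 2: Greedily match left vertices, then look for augmenting paths:
  Match 1 -- 5
  Match 2 -- 6
  Match 3 -- 7
  No augmenting path remains.

Step 3: Verify this is maximum:
  Matching size 3 = min(|L|, |R|) = min(3, 5), which is an upper bound, so this matching is maximum.

Maximum matching: {(1,5), (2,6), (3,7)}
Size: 3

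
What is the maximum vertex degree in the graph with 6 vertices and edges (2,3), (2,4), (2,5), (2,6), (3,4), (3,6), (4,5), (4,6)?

Step 1: Count edges incident to each vertex:
  deg(1) = 0 (neighbors: none)
  deg(2) = 4 (neighbors: 3, 4, 5, 6)
  deg(3) = 3 (neighbors: 2, 4, 6)
  deg(4) = 4 (neighbors: 2, 3, 5, 6)
  deg(5) = 2 (neighbors: 2, 4)
  deg(6) = 3 (neighbors: 2, 3, 4)

Step 2: Find maximum:
  max(0, 4, 3, 4, 2, 3) = 4 (vertex 2)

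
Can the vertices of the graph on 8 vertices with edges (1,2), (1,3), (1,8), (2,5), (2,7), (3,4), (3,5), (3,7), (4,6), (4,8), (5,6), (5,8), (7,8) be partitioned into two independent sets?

Step 1: Attempt 2-coloring using BFS:
  Start at vertex 1, assign color 0
  Color vertex 2 with color 1 (neighbor of 1)
  Color vertex 3 with color 1 (neighbor of 1)
  Color vertex 8 with color 1 (neighbor of 1)
  Color vertex 5 with color 0 (neighbor of 2)
  Color vertex 7 with color 0 (neighbor of 2)
  Color vertex 4 with color 0 (neighbor of 3)
  Color vertex 6 with color 1 (neighbor of 5)

Step 2: 2-coloring succeeded. No conflicts found.
  Set A (color 0): {1, 4, 5, 7}
  Set B (color 1): {2, 3, 6, 8}

The graph is bipartite with partition {1, 4, 5, 7}, {2, 3, 6, 8}.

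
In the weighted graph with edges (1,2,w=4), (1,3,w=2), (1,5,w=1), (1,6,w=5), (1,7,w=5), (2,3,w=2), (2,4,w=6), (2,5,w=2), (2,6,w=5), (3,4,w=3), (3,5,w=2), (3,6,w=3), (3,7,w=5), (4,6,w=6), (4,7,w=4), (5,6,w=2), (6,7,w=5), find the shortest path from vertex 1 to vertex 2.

Step 1: Build adjacency list with weights:
  1: 2(w=4), 3(w=2), 5(w=1), 6(w=5), 7(w=5)
  2: 1(w=4), 3(w=2), 4(w=6), 5(w=2), 6(w=5)
  3: 1(w=2), 2(w=2), 4(w=3), 5(w=2), 6(w=3), 7(w=5)
  4: 2(w=6), 3(w=3), 6(w=6), 7(w=4)
  5: 1(w=1), 2(w=2), 3(w=2), 6(w=2)
  6: 1(w=5), 2(w=5), 3(w=3), 4(w=6), 5(w=2), 7(w=5)
  7: 1(w=5), 3(w=5), 4(w=4), 6(w=5)

Step 2: Apply Dijkstra's algorithm from vertex 1:
  Visit vertex 1 (distance=0)
    Update dist[2] = 4
    Update dist[3] = 2
    Update dist[5] = 1
    Update dist[6] = 5
    Update dist[7] = 5
  Visit vertex 5 (distance=1)
    Update dist[2] = 3
    Update dist[6] = 3
  Visit vertex 3 (distance=2)
    Update dist[4] = 5
  Visit vertex 2 (distance=3)

Step 3: Shortest path: 1 -> 5 -> 2
Total weight: 1 + 2 = 3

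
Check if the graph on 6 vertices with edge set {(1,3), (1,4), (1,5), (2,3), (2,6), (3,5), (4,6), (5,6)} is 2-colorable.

Step 1: Attempt 2-coloring using BFS:
  Start at vertex 1, assign color 0
  Color vertex 3 with color 1 (neighbor of 1)
  Color vertex 4 with color 1 (neighbor of 1)
  Color vertex 5 with color 1 (neighbor of 1)
  Color vertex 2 with color 0 (neighbor of 3)

Step 2: Conflict found! Vertices 3 and 5 are adjacent but have the same color.
This means the graph contains an odd cycle.

The graph is NOT bipartite.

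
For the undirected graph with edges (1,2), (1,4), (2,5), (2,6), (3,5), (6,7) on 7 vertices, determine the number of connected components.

Step 1: Build adjacency list from edges:
  1: 2, 4
  2: 1, 5, 6
  3: 5
  4: 1
  5: 2, 3
  6: 2, 7
  7: 6

Step 2: Run BFS/DFS from vertex 1:
  Visited: {1, 2, 4, 5, 6, 3, 7}
  Reached 7 of 7 vertices

Step 3: All 7 vertices reached from vertex 1, so the graph is connected.
Number of connected components: 1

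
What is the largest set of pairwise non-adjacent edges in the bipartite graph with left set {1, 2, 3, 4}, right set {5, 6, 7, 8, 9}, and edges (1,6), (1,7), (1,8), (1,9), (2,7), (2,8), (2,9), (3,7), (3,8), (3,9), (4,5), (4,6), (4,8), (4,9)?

Step 1: List the neighbors of each left vertex:
  1: 6, 7, 8, 9
  2: 7, 8, 9
  3: 7, 8, 9
  4: 5, 6, 8, 9

Step 2: Greedily match left vertices, then look for augmenting paths:
  Match 1 -- 6
  Match 2 -- 7
  Match 3 -- 8
  Match 4 -- 5
  No augmenting path remains.

Step 3: Verify this is maximum:
  Matching size 4 = min(|L|, |R|) = min(4, 5), which is an upper bound, so this matching is maximum.

Maximum matching: {(1,6), (2,7), (3,8), (4,5)}
Size: 4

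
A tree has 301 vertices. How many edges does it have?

A tree on n vertices always has exactly n - 1 edges.
For n = 301: edges = 301 - 1 = 300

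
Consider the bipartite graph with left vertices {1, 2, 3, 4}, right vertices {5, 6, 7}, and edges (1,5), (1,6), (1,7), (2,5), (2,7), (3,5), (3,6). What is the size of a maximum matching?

Step 1: List the neighbors of each left vertex:
  1: 5, 6, 7
  2: 5, 7
  3: 5, 6
  4: (none)

Step 2: Greedily match left vertices, then look for augmenting paths:
  Match 1 -- 5
  Match 2 -- 7
  Match 3 -- 6
  No augmenting path remains.

Step 3: Verify this is maximum:
  Matching size 3 = min(|L|, |R|) = min(4, 3), which is an upper bound, so this matching is maximum.

Maximum matching: {(1,5), (2,7), (3,6)}
Size: 3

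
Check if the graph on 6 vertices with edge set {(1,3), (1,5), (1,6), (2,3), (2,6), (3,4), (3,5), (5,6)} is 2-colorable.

Step 1: Attempt 2-coloring using BFS:
  Start at vertex 1, assign color 0
  Color vertex 3 with color 1 (neighbor of 1)
  Color vertex 5 with color 1 (neighbor of 1)
  Color vertex 6 with color 1 (neighbor of 1)
  Color vertex 2 with color 0 (neighbor of 3)
  Color vertex 4 with color 0 (neighbor of 3)

Step 2: Conflict found! Vertices 3 and 5 are adjacent but have the same color.
This means the graph contains an odd cycle.

The graph is NOT bipartite.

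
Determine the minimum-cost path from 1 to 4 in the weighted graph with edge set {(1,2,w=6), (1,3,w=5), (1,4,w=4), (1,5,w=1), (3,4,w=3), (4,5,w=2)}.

Step 1: Build adjacency list with weights:
  1: 2(w=6), 3(w=5), 4(w=4), 5(w=1)
  2: 1(w=6)
  3: 1(w=5), 4(w=3)
  4: 1(w=4), 3(w=3), 5(w=2)
  5: 1(w=1), 4(w=2)

Step 2: Apply Dijkstra's algorithm from vertex 1:
  Visit vertex 1 (distance=0)
    Update dist[2] = 6
    Update dist[3] = 5
    Update dist[4] = 4
    Update dist[5] = 1
  Visit vertex 5 (distance=1)
    Update dist[4] = 3
  Visit vertex 4 (distance=3)

Step 3: Shortest path: 1 -> 5 -> 4
Total weight: 1 + 2 = 3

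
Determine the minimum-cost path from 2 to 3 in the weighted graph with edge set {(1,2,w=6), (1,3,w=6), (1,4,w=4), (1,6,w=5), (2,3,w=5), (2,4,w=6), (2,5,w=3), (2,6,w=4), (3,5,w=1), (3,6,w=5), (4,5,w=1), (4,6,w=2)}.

Step 1: Build adjacency list with weights:
  1: 2(w=6), 3(w=6), 4(w=4), 6(w=5)
  2: 1(w=6), 3(w=5), 4(w=6), 5(w=3), 6(w=4)
  3: 1(w=6), 2(w=5), 5(w=1), 6(w=5)
  4: 1(w=4), 2(w=6), 5(w=1), 6(w=2)
  5: 2(w=3), 3(w=1), 4(w=1)
  6: 1(w=5), 2(w=4), 3(w=5), 4(w=2)

Step 2: Apply Dijkstra's algorithm from vertex 2:
  Visit vertex 2 (distance=0)
    Update dist[1] = 6
    Update dist[3] = 5
    Update dist[4] = 6
    Update dist[5] = 3
    Update dist[6] = 4
  Visit vertex 5 (distance=3)
    Update dist[3] = 4
    Update dist[4] = 4
  Visit vertex 3 (distance=4)

Step 3: Shortest path: 2 -> 5 -> 3
Total weight: 3 + 1 = 4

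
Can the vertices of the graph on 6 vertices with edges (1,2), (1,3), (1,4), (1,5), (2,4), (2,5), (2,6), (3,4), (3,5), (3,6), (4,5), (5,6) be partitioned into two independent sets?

Step 1: Attempt 2-coloring using BFS:
  Start at vertex 1, assign color 0
  Color vertex 2 with color 1 (neighbor of 1)
  Color vertex 3 with color 1 (neighbor of 1)
  Color vertex 4 with color 1 (neighbor of 1)
  Color vertex 5 with color 1 (neighbor of 1)

Step 2: Conflict found! Vertices 2 and 4 are adjacent but have the same color.
This means the graph contains an odd cycle.

The graph is NOT bipartite.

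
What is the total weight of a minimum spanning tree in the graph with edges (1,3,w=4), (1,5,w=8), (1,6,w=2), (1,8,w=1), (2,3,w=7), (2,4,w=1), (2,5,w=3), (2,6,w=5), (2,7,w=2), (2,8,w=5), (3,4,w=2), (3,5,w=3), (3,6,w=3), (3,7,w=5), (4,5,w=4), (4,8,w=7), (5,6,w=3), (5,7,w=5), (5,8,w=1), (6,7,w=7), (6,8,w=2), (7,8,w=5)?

Apply Kruskal's algorithm (sort edges by weight, add if no cycle):

Sorted edges by weight:
  (1,8) w=1
  (2,4) w=1
  (5,8) w=1
  (1,6) w=2
  (2,7) w=2
  (3,4) w=2
  (6,8) w=2
  (2,5) w=3
  (3,6) w=3
  (3,5) w=3
  (5,6) w=3
  (1,3) w=4
  (4,5) w=4
  (2,6) w=5
  (2,8) w=5
  (3,7) w=5
  (5,7) w=5
  (7,8) w=5
  (2,3) w=7
  (4,8) w=7
  (6,7) w=7
  (1,5) w=8

Add edge (1,8) w=1 -- no cycle. Running total: 1
Add edge (2,4) w=1 -- no cycle. Running total: 2
Add edge (5,8) w=1 -- no cycle. Running total: 3
Add edge (1,6) w=2 -- no cycle. Running total: 5
Add edge (2,7) w=2 -- no cycle. Running total: 7
Add edge (3,4) w=2 -- no cycle. Running total: 9
Skip edge (6,8) w=2 -- would create cycle
Add edge (2,5) w=3 -- no cycle. Running total: 12

MST edges: (1,8,w=1), (2,4,w=1), (5,8,w=1), (1,6,w=2), (2,7,w=2), (3,4,w=2), (2,5,w=3)
Total MST weight: 1 + 1 + 1 + 2 + 2 + 2 + 3 = 12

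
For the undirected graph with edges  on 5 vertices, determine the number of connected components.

Step 1: Build adjacency list from edges:
  1: (none)
  2: (none)
  3: (none)
  4: (none)
  5: (none)

Step 2: Run BFS/DFS from vertex 1:
  Visited: {1}
  Reached 1 of 5 vertices

Step 3: Only 1 of 5 vertices reached. Graph is disconnected.
Connected components: {1}, {2}, {3}, {4}, {5}
Number of connected components: 5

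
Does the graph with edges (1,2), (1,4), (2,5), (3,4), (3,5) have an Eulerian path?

Step 1: Find the degree of each vertex:
  deg(1) = 2
  deg(2) = 2
  deg(3) = 2
  deg(4) = 2
  deg(5) = 2

Step 2: Count vertices with odd degree:
  All vertices have even degree (0 odd-degree vertices)

Step 3: Apply Euler's theorem:
  - Eulerian circuit exists iff graph is connected and all vertices have even degree
  - Eulerian path exists iff graph is connected and has 0 or 2 odd-degree vertices

Graph is connected with 0 odd-degree vertices.
Both Eulerian circuit and Eulerian path exist.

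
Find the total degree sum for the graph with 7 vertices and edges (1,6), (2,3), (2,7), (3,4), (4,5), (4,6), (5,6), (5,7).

Step 1: Count edges incident to each vertex:
  deg(1) = 1 (neighbors: 6)
  deg(2) = 2 (neighbors: 3, 7)
  deg(3) = 2 (neighbors: 2, 4)
  deg(4) = 3 (neighbors: 3, 5, 6)
  deg(5) = 3 (neighbors: 4, 6, 7)
  deg(6) = 3 (neighbors: 1, 4, 5)
  deg(7) = 2 (neighbors: 2, 5)

Step 2: Sum all degrees:
  1 + 2 + 2 + 3 + 3 + 3 + 2 = 16

Verification: sum of degrees = 2 * |E| = 2 * 8 = 16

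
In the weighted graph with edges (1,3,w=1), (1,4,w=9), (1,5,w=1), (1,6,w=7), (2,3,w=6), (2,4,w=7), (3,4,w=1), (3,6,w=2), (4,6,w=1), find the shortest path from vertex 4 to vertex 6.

Step 1: Build adjacency list with weights:
  1: 3(w=1), 4(w=9), 5(w=1), 6(w=7)
  2: 3(w=6), 4(w=7)
  3: 1(w=1), 2(w=6), 4(w=1), 6(w=2)
  4: 1(w=9), 2(w=7), 3(w=1), 6(w=1)
  5: 1(w=1)
  6: 1(w=7), 3(w=2), 4(w=1)

Step 2: Apply Dijkstra's algorithm from vertex 4:
  Visit vertex 4 (distance=0)
    Update dist[1] = 9
    Update dist[2] = 7
    Update dist[3] = 1
    Update dist[6] = 1
  Visit vertex 3 (distance=1)
    Update dist[1] = 2
  Visit vertex 6 (distance=1)

Step 3: Shortest path: 4 -> 6
Total weight: 1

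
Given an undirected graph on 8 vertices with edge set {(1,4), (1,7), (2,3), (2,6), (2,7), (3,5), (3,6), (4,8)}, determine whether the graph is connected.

Step 1: Build adjacency list from edges:
  1: 4, 7
  2: 3, 6, 7
  3: 2, 5, 6
  4: 1, 8
  5: 3
  6: 2, 3
  7: 1, 2
  8: 4

Step 2: Run BFS/DFS from vertex 1:
  Visited: {1, 4, 7, 8, 2, 3, 6, 5}
  Reached 8 of 8 vertices

Step 3: All 8 vertices reached from vertex 1, so the graph is connected.
Answer: Yes, the graph is connected.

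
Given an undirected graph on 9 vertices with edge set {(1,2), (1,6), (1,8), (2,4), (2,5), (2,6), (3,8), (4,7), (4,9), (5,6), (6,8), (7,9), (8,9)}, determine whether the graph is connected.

Step 1: Build adjacency list from edges:
  1: 2, 6, 8
  2: 1, 4, 5, 6
  3: 8
  4: 2, 7, 9
  5: 2, 6
  6: 1, 2, 5, 8
  7: 4, 9
  8: 1, 3, 6, 9
  9: 4, 7, 8

Step 2: Run BFS/DFS from vertex 1:
  Visited: {1, 2, 6, 8, 4, 5, 3, 9, 7}
  Reached 9 of 9 vertices

Step 3: All 9 vertices reached from vertex 1, so the graph is connected.
Answer: Yes, the graph is connected.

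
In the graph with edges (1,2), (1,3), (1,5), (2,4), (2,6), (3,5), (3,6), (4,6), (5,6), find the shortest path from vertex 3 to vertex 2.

Step 1: Build adjacency list:
  1: 2, 3, 5
  2: 1, 4, 6
  3: 1, 5, 6
  4: 2, 6
  5: 1, 3, 6
  6: 2, 3, 4, 5

Step 2: BFS from vertex 3 to find shortest path to 2:
  vertex 1 reached at distance 1
  vertex 5 reached at distance 1
  vertex 6 reached at distance 1
  vertex 2 reached at distance 2

Step 3: Shortest path: 3 -> 6 -> 2
Path length: 2 edges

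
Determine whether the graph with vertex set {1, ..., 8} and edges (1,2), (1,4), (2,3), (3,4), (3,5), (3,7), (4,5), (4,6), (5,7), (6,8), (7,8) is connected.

Step 1: Build adjacency list from edges:
  1: 2, 4
  2: 1, 3
  3: 2, 4, 5, 7
  4: 1, 3, 5, 6
  5: 3, 4, 7
  6: 4, 8
  7: 3, 5, 8
  8: 6, 7

Step 2: Run BFS/DFS from vertex 1:
  Visited: {1, 2, 4, 3, 5, 6, 7, 8}
  Reached 8 of 8 vertices

Step 3: All 8 vertices reached from vertex 1, so the graph is connected.
Answer: Yes, the graph is connected.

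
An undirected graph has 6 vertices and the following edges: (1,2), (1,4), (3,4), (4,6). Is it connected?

Step 1: Build adjacency list from edges:
  1: 2, 4
  2: 1
  3: 4
  4: 1, 3, 6
  5: (none)
  6: 4

Step 2: Run BFS/DFS from vertex 1:
  Visited: {1, 2, 4, 3, 6}
  Reached 5 of 6 vertices

Step 3: Only 5 of 6 vertices reached. Graph is disconnected.
Connected components: {1, 2, 3, 4, 6}, {5}
Answer: No, the graph is not connected (2 components).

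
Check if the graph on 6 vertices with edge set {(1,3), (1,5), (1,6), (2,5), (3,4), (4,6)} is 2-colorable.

Step 1: Attempt 2-coloring using BFS:
  Start at vertex 1, assign color 0
  Color vertex 3 with color 1 (neighbor of 1)
  Color vertex 5 with color 1 (neighbor of 1)
  Color vertex 6 with color 1 (neighbor of 1)
  Color vertex 4 with color 0 (neighbor of 3)
  Color vertex 2 with color 0 (neighbor of 5)

Step 2: 2-coloring succeeded. No conflicts found.
  Set A (color 0): {1, 2, 4}
  Set B (color 1): {3, 5, 6}

The graph is bipartite with partition {1, 2, 4}, {3, 5, 6}.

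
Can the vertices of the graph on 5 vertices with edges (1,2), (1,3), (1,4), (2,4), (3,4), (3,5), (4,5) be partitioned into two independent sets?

Step 1: Attempt 2-coloring using BFS:
  Start at vertex 1, assign color 0
  Color vertex 2 with color 1 (neighbor of 1)
  Color vertex 3 with color 1 (neighbor of 1)
  Color vertex 4 with color 1 (neighbor of 1)

Step 2: Conflict found! Vertices 2 and 4 are adjacent but have the same color.
This means the graph contains an odd cycle.

The graph is NOT bipartite.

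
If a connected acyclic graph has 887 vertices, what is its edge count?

A tree on n vertices always has exactly n - 1 edges.
For n = 887: edges = 887 - 1 = 886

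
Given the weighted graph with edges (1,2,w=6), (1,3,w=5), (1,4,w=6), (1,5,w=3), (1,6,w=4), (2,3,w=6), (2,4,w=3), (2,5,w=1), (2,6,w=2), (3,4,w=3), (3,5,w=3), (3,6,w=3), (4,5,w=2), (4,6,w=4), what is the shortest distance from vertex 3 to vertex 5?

Step 1: Build adjacency list with weights:
  1: 2(w=6), 3(w=5), 4(w=6), 5(w=3), 6(w=4)
  2: 1(w=6), 3(w=6), 4(w=3), 5(w=1), 6(w=2)
  3: 1(w=5), 2(w=6), 4(w=3), 5(w=3), 6(w=3)
  4: 1(w=6), 2(w=3), 3(w=3), 5(w=2), 6(w=4)
  5: 1(w=3), 2(w=1), 3(w=3), 4(w=2)
  6: 1(w=4), 2(w=2), 3(w=3), 4(w=4)

Step 2: Apply Dijkstra's algorithm from vertex 3:
  Visit vertex 3 (distance=0)
    Update dist[1] = 5
    Update dist[2] = 6
    Update dist[4] = 3
    Update dist[5] = 3
    Update dist[6] = 3
  Visit vertex 4 (distance=3)
  Visit vertex 5 (distance=3)
    Update dist[2] = 4

Step 3: Shortest path: 3 -> 5
Total weight: 3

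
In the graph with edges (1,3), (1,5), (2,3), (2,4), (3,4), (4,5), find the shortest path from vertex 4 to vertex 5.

Step 1: Build adjacency list:
  1: 3, 5
  2: 3, 4
  3: 1, 2, 4
  4: 2, 3, 5
  5: 1, 4

Step 2: BFS from vertex 4 to find shortest path to 5:
  vertex 2 reached at distance 1
  vertex 3 reached at distance 1
  vertex 5 reached at distance 1

Step 3: Shortest path: 4 -> 5
Path length: 1 edge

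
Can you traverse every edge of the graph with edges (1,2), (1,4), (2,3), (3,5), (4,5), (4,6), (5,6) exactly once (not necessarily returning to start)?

Step 1: Find the degree of each vertex:
  deg(1) = 2
  deg(2) = 2
  deg(3) = 2
  deg(4) = 3
  deg(5) = 3
  deg(6) = 2

Step 2: Count vertices with odd degree:
  Odd-degree vertices: 4, 5 (2 total)

Step 3: Apply Euler's theorem:
  - Eulerian circuit exists iff graph is connected and all vertices have even degree
  - Eulerian path exists iff graph is connected and has 0 or 2 odd-degree vertices

Graph is connected with exactly 2 odd-degree vertices (4, 5).
Eulerian path exists (starting and ending at the odd-degree vertices), but no Eulerian circuit.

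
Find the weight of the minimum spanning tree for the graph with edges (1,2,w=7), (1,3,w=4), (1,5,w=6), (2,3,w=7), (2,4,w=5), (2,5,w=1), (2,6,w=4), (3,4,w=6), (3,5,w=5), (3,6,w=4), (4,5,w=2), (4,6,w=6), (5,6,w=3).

Apply Kruskal's algorithm (sort edges by weight, add if no cycle):

Sorted edges by weight:
  (2,5) w=1
  (4,5) w=2
  (5,6) w=3
  (1,3) w=4
  (2,6) w=4
  (3,6) w=4
  (2,4) w=5
  (3,5) w=5
  (1,5) w=6
  (3,4) w=6
  (4,6) w=6
  (1,2) w=7
  (2,3) w=7

Add edge (2,5) w=1 -- no cycle. Running total: 1
Add edge (4,5) w=2 -- no cycle. Running total: 3
Add edge (5,6) w=3 -- no cycle. Running total: 6
Add edge (1,3) w=4 -- no cycle. Running total: 10
Skip edge (2,6) w=4 -- would create cycle
Add edge (3,6) w=4 -- no cycle. Running total: 14

MST edges: (2,5,w=1), (4,5,w=2), (5,6,w=3), (1,3,w=4), (3,6,w=4)
Total MST weight: 1 + 2 + 3 + 4 + 4 = 14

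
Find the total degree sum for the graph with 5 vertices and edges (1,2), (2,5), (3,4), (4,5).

Step 1: Count edges incident to each vertex:
  deg(1) = 1 (neighbors: 2)
  deg(2) = 2 (neighbors: 1, 5)
  deg(3) = 1 (neighbors: 4)
  deg(4) = 2 (neighbors: 3, 5)
  deg(5) = 2 (neighbors: 2, 4)

Step 2: Sum all degrees:
  1 + 2 + 1 + 2 + 2 = 8

Verification: sum of degrees = 2 * |E| = 2 * 4 = 8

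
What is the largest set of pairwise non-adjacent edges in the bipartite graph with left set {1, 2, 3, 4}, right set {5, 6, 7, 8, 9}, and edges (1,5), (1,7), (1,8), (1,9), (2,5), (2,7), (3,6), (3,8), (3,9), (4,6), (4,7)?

Step 1: List the neighbors of each left vertex:
  1: 5, 7, 8, 9
  2: 5, 7
  3: 6, 8, 9
  4: 6, 7

Step 2: Greedily match left vertices, then look for augmenting paths:
  Match 1 -- 5
  Match 2 -- 7
  Match 3 -- 8
  Match 4 -- 6
  No augmenting path remains.

Step 3: Verify this is maximum:
  Matching size 4 = min(|L|, |R|) = min(4, 5), which is an upper bound, so this matching is maximum.

Maximum matching: {(1,5), (2,7), (3,8), (4,6)}
Size: 4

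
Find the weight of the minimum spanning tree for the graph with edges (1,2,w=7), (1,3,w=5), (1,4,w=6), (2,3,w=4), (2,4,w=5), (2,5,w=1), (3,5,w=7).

Apply Kruskal's algorithm (sort edges by weight, add if no cycle):

Sorted edges by weight:
  (2,5) w=1
  (2,3) w=4
  (1,3) w=5
  (2,4) w=5
  (1,4) w=6
  (1,2) w=7
  (3,5) w=7

Add edge (2,5) w=1 -- no cycle. Running total: 1
Add edge (2,3) w=4 -- no cycle. Running total: 5
Add edge (1,3) w=5 -- no cycle. Running total: 10
Add edge (2,4) w=5 -- no cycle. Running total: 15

MST edges: (2,5,w=1), (2,3,w=4), (1,3,w=5), (2,4,w=5)
Total MST weight: 1 + 4 + 5 + 5 = 15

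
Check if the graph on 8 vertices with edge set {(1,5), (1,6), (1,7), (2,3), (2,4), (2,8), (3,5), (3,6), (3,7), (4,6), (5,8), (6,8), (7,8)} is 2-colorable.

Step 1: Attempt 2-coloring using BFS:
  Start at vertex 1, assign color 0
  Color vertex 5 with color 1 (neighbor of 1)
  Color vertex 6 with color 1 (neighbor of 1)
  Color vertex 7 with color 1 (neighbor of 1)
  Color vertex 3 with color 0 (neighbor of 5)
  Color vertex 8 with color 0 (neighbor of 5)
  Color vertex 4 with color 0 (neighbor of 6)
  Color vertex 2 with color 1 (neighbor of 3)

Step 2: 2-coloring succeeded. No conflicts found.
  Set A (color 0): {1, 3, 4, 8}
  Set B (color 1): {2, 5, 6, 7}

The graph is bipartite with partition {1, 3, 4, 8}, {2, 5, 6, 7}.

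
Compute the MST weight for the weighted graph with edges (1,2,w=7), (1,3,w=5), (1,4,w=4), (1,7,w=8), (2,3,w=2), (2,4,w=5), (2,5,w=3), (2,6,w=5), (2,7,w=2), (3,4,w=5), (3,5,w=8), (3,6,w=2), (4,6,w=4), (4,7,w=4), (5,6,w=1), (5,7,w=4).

Apply Kruskal's algorithm (sort edges by weight, add if no cycle):

Sorted edges by weight:
  (5,6) w=1
  (2,3) w=2
  (2,7) w=2
  (3,6) w=2
  (2,5) w=3
  (1,4) w=4
  (4,6) w=4
  (4,7) w=4
  (5,7) w=4
  (1,3) w=5
  (2,6) w=5
  (2,4) w=5
  (3,4) w=5
  (1,2) w=7
  (1,7) w=8
  (3,5) w=8

Add edge (5,6) w=1 -- no cycle. Running total: 1
Add edge (2,3) w=2 -- no cycle. Running total: 3
Add edge (2,7) w=2 -- no cycle. Running total: 5
Add edge (3,6) w=2 -- no cycle. Running total: 7
Skip edge (2,5) w=3 -- would create cycle
Add edge (1,4) w=4 -- no cycle. Running total: 11
Add edge (4,6) w=4 -- no cycle. Running total: 15

MST edges: (5,6,w=1), (2,3,w=2), (2,7,w=2), (3,6,w=2), (1,4,w=4), (4,6,w=4)
Total MST weight: 1 + 2 + 2 + 2 + 4 + 4 = 15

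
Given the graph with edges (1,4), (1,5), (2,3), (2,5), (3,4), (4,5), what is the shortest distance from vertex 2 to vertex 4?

Step 1: Build adjacency list:
  1: 4, 5
  2: 3, 5
  3: 2, 4
  4: 1, 3, 5
  5: 1, 2, 4

Step 2: BFS from vertex 2 to find shortest path to 4:
  vertex 3 reached at distance 1
  vertex 5 reached at distance 1
  vertex 4 reached at distance 2

Step 3: Shortest path: 2 -> 5 -> 4
Path length: 2 edges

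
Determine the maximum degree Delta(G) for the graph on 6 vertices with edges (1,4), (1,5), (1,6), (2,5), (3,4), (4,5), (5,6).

Step 1: Count edges incident to each vertex:
  deg(1) = 3 (neighbors: 4, 5, 6)
  deg(2) = 1 (neighbors: 5)
  deg(3) = 1 (neighbors: 4)
  deg(4) = 3 (neighbors: 1, 3, 5)
  deg(5) = 4 (neighbors: 1, 2, 4, 6)
  deg(6) = 2 (neighbors: 1, 5)

Step 2: Find maximum:
  max(3, 1, 1, 3, 4, 2) = 4 (vertex 5)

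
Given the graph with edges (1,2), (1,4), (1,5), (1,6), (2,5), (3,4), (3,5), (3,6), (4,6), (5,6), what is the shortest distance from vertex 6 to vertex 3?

Step 1: Build adjacency list:
  1: 2, 4, 5, 6
  2: 1, 5
  3: 4, 5, 6
  4: 1, 3, 6
  5: 1, 2, 3, 6
  6: 1, 3, 4, 5

Step 2: BFS from vertex 6 to find shortest path to 3:
  vertex 1 reached at distance 1
  vertex 3 reached at distance 1

Step 3: Shortest path: 6 -> 3
Path length: 1 edge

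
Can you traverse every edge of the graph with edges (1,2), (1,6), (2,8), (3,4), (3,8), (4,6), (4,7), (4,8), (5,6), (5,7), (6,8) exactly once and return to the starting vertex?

Step 1: Find the degree of each vertex:
  deg(1) = 2
  deg(2) = 2
  deg(3) = 2
  deg(4) = 4
  deg(5) = 2
  deg(6) = 4
  deg(7) = 2
  deg(8) = 4

Step 2: Count vertices with odd degree:
  All vertices have even degree (0 odd-degree vertices)

Step 3: Apply Euler's theorem:
  - Eulerian circuit exists iff graph is connected and all vertices have even degree
  - Eulerian path exists iff graph is connected and has 0 or 2 odd-degree vertices

Graph is connected with 0 odd-degree vertices.
Both Eulerian circuit and Eulerian path exist.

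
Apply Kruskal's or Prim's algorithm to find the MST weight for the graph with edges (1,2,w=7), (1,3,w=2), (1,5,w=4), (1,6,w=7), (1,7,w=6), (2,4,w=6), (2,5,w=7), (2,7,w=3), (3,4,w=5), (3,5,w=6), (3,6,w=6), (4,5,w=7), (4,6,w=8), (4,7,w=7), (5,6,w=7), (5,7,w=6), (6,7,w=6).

Apply Kruskal's algorithm (sort edges by weight, add if no cycle):

Sorted edges by weight:
  (1,3) w=2
  (2,7) w=3
  (1,5) w=4
  (3,4) w=5
  (1,7) w=6
  (2,4) w=6
  (3,5) w=6
  (3,6) w=6
  (5,7) w=6
  (6,7) w=6
  (1,2) w=7
  (1,6) w=7
  (2,5) w=7
  (4,5) w=7
  (4,7) w=7
  (5,6) w=7
  (4,6) w=8

Add edge (1,3) w=2 -- no cycle. Running total: 2
Add edge (2,7) w=3 -- no cycle. Running total: 5
Add edge (1,5) w=4 -- no cycle. Running total: 9
Add edge (3,4) w=5 -- no cycle. Running total: 14
Add edge (1,7) w=6 -- no cycle. Running total: 20
Skip edge (2,4) w=6 -- would create cycle
Skip edge (3,5) w=6 -- would create cycle
Add edge (3,6) w=6 -- no cycle. Running total: 26

MST edges: (1,3,w=2), (2,7,w=3), (1,5,w=4), (3,4,w=5), (1,7,w=6), (3,6,w=6)
Total MST weight: 2 + 3 + 4 + 5 + 6 + 6 = 26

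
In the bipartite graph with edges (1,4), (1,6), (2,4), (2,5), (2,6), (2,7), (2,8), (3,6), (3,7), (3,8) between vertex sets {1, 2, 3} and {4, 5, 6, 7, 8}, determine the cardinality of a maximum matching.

Step 1: List the neighbors of each left vertex:
  1: 4, 6
  2: 4, 5, 6, 7, 8
  3: 6, 7, 8

Step 2: Greedily match left vertices, then look for augmenting paths:
  Match 1 -- 4
  Match 2 -- 5
  Match 3 -- 6
  No augmenting path remains.

Step 3: Verify this is maximum:
  Matching size 3 = min(|L|, |R|) = min(3, 5), which is an upper bound, so this matching is maximum.

Maximum matching: {(1,4), (2,5), (3,6)}
Size: 3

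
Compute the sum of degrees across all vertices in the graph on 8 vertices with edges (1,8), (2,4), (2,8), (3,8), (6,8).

Step 1: Count edges incident to each vertex:
  deg(1) = 1 (neighbors: 8)
  deg(2) = 2 (neighbors: 4, 8)
  deg(3) = 1 (neighbors: 8)
  deg(4) = 1 (neighbors: 2)
  deg(5) = 0 (neighbors: none)
  deg(6) = 1 (neighbors: 8)
  deg(7) = 0 (neighbors: none)
  deg(8) = 4 (neighbors: 1, 2, 3, 6)

Step 2: Sum all degrees:
  1 + 2 + 1 + 1 + 0 + 1 + 0 + 4 = 10

Verification: sum of degrees = 2 * |E| = 2 * 5 = 10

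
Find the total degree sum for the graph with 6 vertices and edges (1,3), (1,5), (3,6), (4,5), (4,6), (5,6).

Step 1: Count edges incident to each vertex:
  deg(1) = 2 (neighbors: 3, 5)
  deg(2) = 0 (neighbors: none)
  deg(3) = 2 (neighbors: 1, 6)
  deg(4) = 2 (neighbors: 5, 6)
  deg(5) = 3 (neighbors: 1, 4, 6)
  deg(6) = 3 (neighbors: 3, 4, 5)

Step 2: Sum all degrees:
  2 + 0 + 2 + 2 + 3 + 3 = 12

Verification: sum of degrees = 2 * |E| = 2 * 6 = 12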